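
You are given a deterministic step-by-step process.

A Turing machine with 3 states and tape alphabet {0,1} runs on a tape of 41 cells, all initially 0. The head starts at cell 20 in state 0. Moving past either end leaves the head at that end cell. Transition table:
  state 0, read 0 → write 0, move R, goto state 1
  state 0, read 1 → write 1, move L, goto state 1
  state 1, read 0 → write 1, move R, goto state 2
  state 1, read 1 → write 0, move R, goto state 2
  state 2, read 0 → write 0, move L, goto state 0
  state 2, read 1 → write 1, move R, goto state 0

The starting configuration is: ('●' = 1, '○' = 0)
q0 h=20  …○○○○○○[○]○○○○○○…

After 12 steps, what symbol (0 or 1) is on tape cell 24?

gen 0: q0 h=20  …○○○○○○[○]○○○○○○…
gen 1: q1 h=21  …○○○○○○[○]○○○○○○…
gen 2: q2 h=22  …○○○○○●[○]○○○○○○…
gen 3: q0 h=21  …○○○○○○[●]○○○○○○…
gen 4: q1 h=20  …○○○○○○[○]●○○○○○…
gen 5: q2 h=21  …○○○○○●[●]○○○○○○…
gen 6: q0 h=22  …○○○○●●[○]○○○○○○…
gen 7: q1 h=23  …○○○●●○[○]○○○○○○…
gen 8: q2 h=24  …○○●●○●[○]○○○○○○…
gen 9: q0 h=23  …○○○●●○[●]○○○○○○…
gen 10: q1 h=22  …○○○○●●[○]●○○○○○…
gen 11: q2 h=23  …○○○●●●[●]○○○○○○…
gen 12: q0 h=24  …○○●●●●[○]○○○○○○…

0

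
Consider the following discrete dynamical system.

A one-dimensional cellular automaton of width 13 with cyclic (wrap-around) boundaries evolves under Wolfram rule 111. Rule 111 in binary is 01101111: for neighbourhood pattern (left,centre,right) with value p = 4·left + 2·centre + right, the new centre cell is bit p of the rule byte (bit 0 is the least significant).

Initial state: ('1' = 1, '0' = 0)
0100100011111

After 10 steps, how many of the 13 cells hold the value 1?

6

step 0: 0100100011111
step 1: 1101101110001
step 2: 0111111010111
step 3: 1100001111101
step 4: 0101111000111
step 5: 1111001011101
step 6: 0001011110111
step 7: 0111110011101
step 8: 1100010110111
step 9: 0101111111100
step 10: 1111000000101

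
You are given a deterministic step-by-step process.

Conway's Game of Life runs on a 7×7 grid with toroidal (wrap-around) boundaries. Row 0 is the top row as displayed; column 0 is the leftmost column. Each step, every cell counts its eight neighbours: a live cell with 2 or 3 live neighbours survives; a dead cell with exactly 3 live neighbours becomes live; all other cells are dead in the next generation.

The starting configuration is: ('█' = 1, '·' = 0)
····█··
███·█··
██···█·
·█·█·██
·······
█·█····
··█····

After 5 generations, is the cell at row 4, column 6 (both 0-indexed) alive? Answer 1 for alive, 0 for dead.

0) ····█··
███·█··
██···█·
·█·█·██
·······
█·█····
··█····
1) ··█····
█·█████
···█·█·
·██·███
███···█
·█·····
·█·█···
2) █····██
·██··██
·······
····█··
···█··█
·······
·█·····
3) ··█··█·
·█···█·
·····█·
·······
·······
·······
█·····█
4) ██···█·
····███
·······
·······
·······
·······
······█
5) █···█··
█···███
·····█·
·······
·······
·······
█·····█

0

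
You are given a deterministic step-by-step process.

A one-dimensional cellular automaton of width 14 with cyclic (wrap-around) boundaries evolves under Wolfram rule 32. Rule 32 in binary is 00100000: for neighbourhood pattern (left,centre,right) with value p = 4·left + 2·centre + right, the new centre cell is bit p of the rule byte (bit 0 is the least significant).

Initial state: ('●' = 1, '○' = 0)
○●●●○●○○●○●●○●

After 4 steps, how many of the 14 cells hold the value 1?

0) ○●●●○●○○●○●●○●
1) ●○○○●○○○○●○○●○
2) ○○○○○○○○○○○○○●
3) ○○○○○○○○○○○○○○
4) ○○○○○○○○○○○○○○

0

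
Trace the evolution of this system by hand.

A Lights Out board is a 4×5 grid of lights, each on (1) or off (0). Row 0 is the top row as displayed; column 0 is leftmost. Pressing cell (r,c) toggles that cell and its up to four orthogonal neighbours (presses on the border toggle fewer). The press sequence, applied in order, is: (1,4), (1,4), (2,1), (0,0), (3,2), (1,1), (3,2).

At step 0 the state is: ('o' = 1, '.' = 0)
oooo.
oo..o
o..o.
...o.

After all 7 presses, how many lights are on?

k=0  oooo.
oo..o
o..o.
...o.
k=1  ooooo
oo.o.
o..oo
...o.
k=2  oooo.
oo..o
o..o.
...o.
k=3  oooo.
o...o
.ooo.
.o.o.
k=4  ..oo.
....o
.ooo.
.o.o.
k=5  ..oo.
....o
.o.o.
..o..
k=6  .ooo.
ooo.o
...o.
..o..
k=7  .ooo.
ooo.o
..oo.
.o.o.

11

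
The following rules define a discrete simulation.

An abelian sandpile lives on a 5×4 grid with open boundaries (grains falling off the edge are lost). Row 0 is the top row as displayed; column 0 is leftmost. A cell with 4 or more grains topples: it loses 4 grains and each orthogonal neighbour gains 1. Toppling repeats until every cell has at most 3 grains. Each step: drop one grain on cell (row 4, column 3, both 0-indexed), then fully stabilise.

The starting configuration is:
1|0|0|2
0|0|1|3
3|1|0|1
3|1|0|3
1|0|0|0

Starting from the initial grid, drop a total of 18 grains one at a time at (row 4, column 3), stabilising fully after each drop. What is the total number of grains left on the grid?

t=0: 1|0|0|2
0|0|1|3
3|1|0|1
3|1|0|3
1|0|0|0
t=1: 1|0|0|2
0|0|1|3
3|1|0|1
3|1|0|3
1|0|0|1
t=2: 1|0|0|2
0|0|1|3
3|1|0|1
3|1|0|3
1|0|0|2
t=3: 1|0|0|2
0|0|1|3
3|1|0|1
3|1|0|3
1|0|0|3
t=4: 1|0|0|2
0|0|1|3
3|1|0|2
3|1|1|0
1|0|1|1
t=5: 1|0|0|2
0|0|1|3
3|1|0|2
3|1|1|0
1|0|1|2
t=6: 1|0|0|2
0|0|1|3
3|1|0|2
3|1|1|0
1|0|1|3
t=7: 1|0|0|2
0|0|1|3
3|1|0|2
3|1|1|1
1|0|2|0
t=8: 1|0|0|2
0|0|1|3
3|1|0|2
3|1|1|1
1|0|2|1
t=9: 1|0|0|2
0|0|1|3
3|1|0|2
3|1|1|1
1|0|2|2
t=10: 1|0|0|2
0|0|1|3
3|1|0|2
3|1|1|1
1|0|2|3
t=11: 1|0|0|2
0|0|1|3
3|1|0|2
3|1|1|2
1|0|3|0
t=12: 1|0|0|2
0|0|1|3
3|1|0|2
3|1|1|2
1|0|3|1
t=13: 1|0|0|2
0|0|1|3
3|1|0|2
3|1|1|2
1|0|3|2
t=14: 1|0|0|2
0|0|1|3
3|1|0|2
3|1|1|2
1|0|3|3
t=15: 1|0|0|2
0|0|1|3
3|1|0|2
3|1|2|3
1|1|0|1
t=16: 1|0|0|2
0|0|1|3
3|1|0|2
3|1|2|3
1|1|0|2
t=17: 1|0|0|2
0|0|1|3
3|1|0|2
3|1|2|3
1|1|0|3
t=18: 1|0|0|2
0|0|1|3
3|1|0|3
3|1|3|0
1|1|1|1

25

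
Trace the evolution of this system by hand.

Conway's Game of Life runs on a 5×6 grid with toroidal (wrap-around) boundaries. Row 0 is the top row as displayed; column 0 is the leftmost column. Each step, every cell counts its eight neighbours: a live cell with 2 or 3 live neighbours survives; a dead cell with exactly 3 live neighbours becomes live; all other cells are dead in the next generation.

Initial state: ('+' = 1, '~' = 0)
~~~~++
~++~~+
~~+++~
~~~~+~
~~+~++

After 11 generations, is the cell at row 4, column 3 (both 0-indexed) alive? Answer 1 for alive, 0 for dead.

t=0: ~~~~++
~++~~+
~~+++~
~~~~+~
~~+~++
t=1: ~++~~~
+++~~+
~++~++
~~+~~~
~~~~~~
t=2: ~~+~~~
~~~~++
~~~~++
~+++~~
~++~~~
t=3: ~+++~~
~~~+++
+~+~~+
++~++~
~~~~~~
t=4: ~~++~~
~~~~~+
~~+~~~
+++++~
+~~~+~
t=5: ~~~+++
~~++~~
+~+~++
+~+~+~
+~~~+~
t=6: ~~+~~+
+++~~~
+~+~+~
+~~~+~
++~~~~
t=7: ~~+~~+
+~+~~~
+~+~~~
+~~+~~
++~~~~
t=8: ~~+~~+
+~++~+
+~++~+
+~+~~+
+++~~+
t=9: ~~~~~~
~~~~~~
~~~~~~
~~~~~~
~~+++~
t=10: ~~~+~~
~~~~~~
~~~~~~
~~~+~~
~~~+~~
t=11: ~~~~~~
~~~~~~
~~~~~~
~~~~~~
~~+++~

1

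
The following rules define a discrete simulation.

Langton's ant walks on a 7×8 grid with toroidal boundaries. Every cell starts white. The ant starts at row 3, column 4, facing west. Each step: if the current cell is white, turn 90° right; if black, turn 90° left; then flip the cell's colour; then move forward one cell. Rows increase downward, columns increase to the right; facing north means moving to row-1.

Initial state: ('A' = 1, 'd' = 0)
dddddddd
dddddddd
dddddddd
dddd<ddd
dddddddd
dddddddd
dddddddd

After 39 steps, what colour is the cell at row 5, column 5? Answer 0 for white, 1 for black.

0

0) dddddddd
dddddddd
dddddddd
dddd<ddd
dddddddd
dddddddd
dddddddd
1) dddddddd
dddddddd
dddd^ddd
ddddAddd
dddddddd
dddddddd
dddddddd
2) dddddddd
dddddddd
ddddA>dd
ddddAddd
dddddddd
dddddddd
dddddddd
3) dddddddd
dddddddd
ddddAAdd
ddddAvdd
dddddddd
dddddddd
dddddddd
4) dddddddd
dddddddd
ddddAAdd
dddd<Add
dddddddd
dddddddd
dddddddd
5) dddddddd
dddddddd
ddddAAdd
dddddAdd
ddddvddd
dddddddd
dddddddd
6) dddddddd
dddddddd
ddddAAdd
dddddAdd
ddd<Addd
dddddddd
dddddddd
7) dddddddd
dddddddd
ddddAAdd
ddd^dAdd
dddAAddd
dddddddd
dddddddd
8) dddddddd
dddddddd
ddddAAdd
dddA>Add
dddAAddd
dddddddd
dddddddd
9) dddddddd
dddddddd
ddddAAdd
dddAAAdd
dddAvddd
dddddddd
dddddddd
10) dddddddd
dddddddd
ddddAAdd
dddAAAdd
dddAd>dd
dddddddd
dddddddd
11) dddddddd
dddddddd
ddddAAdd
dddAAAdd
dddAdAdd
dddddvdd
dddddddd
12) dddddddd
dddddddd
ddddAAdd
dddAAAdd
dddAdAdd
dddd<Add
dddddddd
13) dddddddd
dddddddd
ddddAAdd
dddAAAdd
dddA^Add
ddddAAdd
dddddddd
14) dddddddd
dddddddd
ddddAAdd
dddAAAdd
dddAA>dd
ddddAAdd
dddddddd
15) dddddddd
dddddddd
ddddAAdd
dddAA^dd
dddAAddd
ddddAAdd
dddddddd
16) dddddddd
dddddddd
ddddAAdd
dddA<ddd
dddAAddd
ddddAAdd
dddddddd
17) dddddddd
dddddddd
ddddAAdd
dddAdddd
dddAvddd
ddddAAdd
dddddddd
18) dddddddd
dddddddd
ddddAAdd
dddAdddd
dddAd>dd
ddddAAdd
dddddddd
19) dddddddd
dddddddd
ddddAAdd
dddAdddd
dddAdAdd
ddddAvdd
dddddddd
20) dddddddd
dddddddd
ddddAAdd
dddAdddd
dddAdAdd
ddddAd>d
dddddddd
21) dddddddd
dddddddd
ddddAAdd
dddAdddd
dddAdAdd
ddddAdAd
ddddddvd
22) dddddddd
dddddddd
ddddAAdd
dddAdddd
dddAdAdd
ddddAdAd
ddddd<Ad
23) dddddddd
dddddddd
ddddAAdd
dddAdddd
dddAdAdd
ddddA^Ad
dddddAAd
24) dddddddd
dddddddd
ddddAAdd
dddAdddd
dddAdAdd
ddddAA>d
dddddAAd
25) dddddddd
dddddddd
ddddAAdd
dddAdddd
dddAdA^d
ddddAAdd
dddddAAd
26) dddddddd
dddddddd
ddddAAdd
dddAdddd
dddAdAA>
ddddAAdd
dddddAAd
27) dddddddd
dddddddd
ddddAAdd
dddAdddd
dddAdAAA
ddddAAdv
dddddAAd
28) dddddddd
dddddddd
ddddAAdd
dddAdddd
dddAdAAA
ddddAA<A
dddddAAd
29) dddddddd
dddddddd
ddddAAdd
dddAdddd
dddAdA^A
ddddAAAA
dddddAAd
30) dddddddd
dddddddd
ddddAAdd
dddAdddd
dddAd<dA
ddddAAAA
dddddAAd
31) dddddddd
dddddddd
ddddAAdd
dddAdddd
dddAdddA
ddddAvAA
dddddAAd
32) dddddddd
dddddddd
ddddAAdd
dddAdddd
dddAdddA
ddddAd>A
dddddAAd
33) dddddddd
dddddddd
ddddAAdd
dddAdddd
dddAdd^A
ddddAddA
dddddAAd
34) dddddddd
dddddddd
ddddAAdd
dddAdddd
dddAddA>
ddddAddA
dddddAAd
35) dddddddd
dddddddd
ddddAAdd
dddAddd^
dddAddAd
ddddAddA
dddddAAd
36) dddddddd
dddddddd
ddddAAdd
>ddAdddA
dddAddAd
ddddAddA
dddddAAd
37) dddddddd
dddddddd
ddddAAdd
AddAdddA
vddAddAd
ddddAddA
dddddAAd
38) dddddddd
dddddddd
ddddAAdd
AddAdddA
AddAddA<
ddddAddA
dddddAAd
39) dddddddd
dddddddd
ddddAAdd
AddAddd^
AddAddAA
ddddAddA
dddddAAd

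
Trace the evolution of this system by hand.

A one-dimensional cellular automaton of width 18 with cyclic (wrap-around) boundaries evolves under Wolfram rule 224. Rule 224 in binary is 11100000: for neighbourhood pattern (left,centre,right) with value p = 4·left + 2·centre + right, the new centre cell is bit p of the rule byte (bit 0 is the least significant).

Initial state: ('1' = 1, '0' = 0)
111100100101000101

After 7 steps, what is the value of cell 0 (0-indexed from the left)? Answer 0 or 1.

0

step 0: 111100100101000101
step 1: 111100000010000010
step 2: 011100000000000001
step 3: 101100000000000000
step 4: 010100000000000000
step 5: 001000000000000000
step 6: 000000000000000000
step 7: 000000000000000000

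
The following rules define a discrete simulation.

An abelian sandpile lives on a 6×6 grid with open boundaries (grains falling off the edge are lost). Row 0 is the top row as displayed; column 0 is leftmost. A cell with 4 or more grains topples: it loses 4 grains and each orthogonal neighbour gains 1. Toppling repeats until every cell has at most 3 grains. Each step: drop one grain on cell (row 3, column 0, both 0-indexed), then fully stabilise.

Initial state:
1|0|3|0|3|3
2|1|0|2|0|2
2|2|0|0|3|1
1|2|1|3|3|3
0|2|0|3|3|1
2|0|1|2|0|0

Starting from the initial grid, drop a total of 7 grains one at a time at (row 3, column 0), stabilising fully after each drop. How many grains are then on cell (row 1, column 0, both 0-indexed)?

3

0) 1|0|3|0|3|3
2|1|0|2|0|2
2|2|0|0|3|1
1|2|1|3|3|3
0|2|0|3|3|1
2|0|1|2|0|0
1) 1|0|3|0|3|3
2|1|0|2|0|2
2|2|0|0|3|1
2|2|1|3|3|3
0|2|0|3|3|1
2|0|1|2|0|0
2) 1|0|3|0|3|3
2|1|0|2|0|2
2|2|0|0|3|1
3|2|1|3|3|3
0|2|0|3|3|1
2|0|1|2|0|0
3) 1|0|3|0|3|3
2|1|0|2|0|2
3|2|0|0|3|1
0|3|1|3|3|3
1|2|0|3|3|1
2|0|1|2|0|0
4) 1|0|3|0|3|3
2|1|0|2|0|2
3|2|0|0|3|1
1|3|1|3|3|3
1|2|0|3|3|1
2|0|1|2|0|0
5) 1|0|3|0|3|3
2|1|0|2|0|2
3|2|0|0|3|1
2|3|1|3|3|3
1|2|0|3|3|1
2|0|1|2|0|0
6) 1|0|3|0|3|3
2|1|0|2|0|2
3|2|0|0|3|1
3|3|1|3|3|3
1|2|0|3|3|1
2|0|1|2|0|0
7) 1|0|3|0|3|3
3|2|0|2|0|2
1|0|1|0|3|1
2|1|2|3|3|3
2|3|0|3|3|1
2|0|1|2|0|0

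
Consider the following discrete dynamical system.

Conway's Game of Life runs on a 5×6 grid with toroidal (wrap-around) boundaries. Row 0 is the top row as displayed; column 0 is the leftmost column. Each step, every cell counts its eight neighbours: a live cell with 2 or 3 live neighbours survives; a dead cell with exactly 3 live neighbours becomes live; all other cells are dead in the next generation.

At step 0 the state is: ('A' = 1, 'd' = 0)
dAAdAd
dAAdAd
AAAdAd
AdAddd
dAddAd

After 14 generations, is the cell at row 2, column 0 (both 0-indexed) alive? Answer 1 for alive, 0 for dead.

[0] dAAdAd
dAAdAd
AAAdAd
AdAddd
dAddAd
[1] AdddAA
ddddAd
Addddd
AdAddd
AddddA
[2] AdddAd
AdddAd
dAdddA
Addddd
ddddAd
[3] dddAAd
AAddAd
dAdddA
AddddA
dddddd
[4] dddAAA
AAAAAd
dAddAd
AddddA
ddddAA
[5] dAdddd
AAdddd
ddddAd
Addddd
dddAdd
[6] AAAddd
AAdddd
AAdddA
dddddd
dddddd
[7] AdAddd
dddddd
dAdddA
Addddd
dAdddd
[8] dAdddd
AAdddd
Addddd
AAdddd
AAdddd
[9] ddAddd
AAdddd
dddddA
dddddA
ddAddd
[10] ddAddd
AAdddd
dddddA
dddddd
dddddd
[11] dAdddd
AAdddd
Addddd
dddddd
dddddd
[12] AAdddd
AAdddd
AAdddd
dddddd
dddddd
[13] AAdddd
ddAddA
AAdddd
dddddd
dddddd
[14] AAdddd
ddAddA
AAdddd
dddddd
dddddd

1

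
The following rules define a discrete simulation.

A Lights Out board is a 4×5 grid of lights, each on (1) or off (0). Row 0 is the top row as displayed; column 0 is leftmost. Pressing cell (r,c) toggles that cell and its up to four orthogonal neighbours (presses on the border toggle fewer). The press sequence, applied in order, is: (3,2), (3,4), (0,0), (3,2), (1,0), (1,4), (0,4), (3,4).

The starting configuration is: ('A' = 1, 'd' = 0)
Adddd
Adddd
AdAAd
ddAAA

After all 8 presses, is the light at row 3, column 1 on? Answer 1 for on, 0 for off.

0

0) Adddd
Adddd
AdAAd
ddAAA
1) Adddd
Adddd
AddAd
dAddA
2) Adddd
Adddd
AddAA
dAdAd
3) dAddd
ddddd
AddAA
dAdAd
4) dAddd
ddddd
AdAAA
ddAdd
5) AAddd
AAddd
ddAAA
ddAdd
6) AAddA
AAdAA
ddAAd
ddAdd
7) AAdAd
AAdAd
ddAAd
ddAdd
8) AAdAd
AAdAd
ddAAA
ddAAA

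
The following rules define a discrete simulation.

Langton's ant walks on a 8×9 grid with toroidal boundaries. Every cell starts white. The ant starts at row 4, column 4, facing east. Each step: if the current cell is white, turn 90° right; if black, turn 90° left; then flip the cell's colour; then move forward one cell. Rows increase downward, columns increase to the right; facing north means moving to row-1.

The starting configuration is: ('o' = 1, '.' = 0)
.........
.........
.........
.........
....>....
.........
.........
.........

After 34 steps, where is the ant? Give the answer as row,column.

k=0  .........
.........
.........
.........
....>....
.........
.........
.........
k=1  .........
.........
.........
.........
....o....
....v....
.........
.........
k=2  .........
.........
.........
.........
....o....
...<o....
.........
.........
k=3  .........
.........
.........
.........
...^o....
...oo....
.........
.........
k=4  .........
.........
.........
.........
...o>....
...oo....
.........
.........
k=5  .........
.........
.........
....^....
...o.....
...oo....
.........
.........
k=6  .........
.........
.........
....o>...
...o.....
...oo....
.........
.........
k=7  .........
.........
.........
....oo...
...o.v...
...oo....
.........
.........
k=8  .........
.........
.........
....oo...
...o<o...
...oo....
.........
.........
k=9  .........
.........
.........
....^o...
...ooo...
...oo....
.........
.........
k=10  .........
.........
.........
...<.o...
...ooo...
...oo....
.........
.........
k=11  .........
.........
...^.....
...o.o...
...ooo...
...oo....
.........
.........
k=12  .........
.........
...o>....
...o.o...
...ooo...
...oo....
.........
.........
k=13  .........
.........
...oo....
...ovo...
...ooo...
...oo....
.........
.........
k=14  .........
.........
...oo....
...<oo...
...ooo...
...oo....
.........
.........
k=15  .........
.........
...oo....
....oo...
...voo...
...oo....
.........
.........
k=16  .........
.........
...oo....
....oo...
....>o...
...oo....
.........
.........
k=17  .........
.........
...oo....
....^o...
.....o...
...oo....
.........
.........
k=18  .........
.........
...oo....
...<.o...
.....o...
...oo....
.........
.........
k=19  .........
.........
...^o....
...o.o...
.....o...
...oo....
.........
.........
k=20  .........
.........
..<.o....
...o.o...
.....o...
...oo....
.........
.........
k=21  .........
..^......
..o.o....
...o.o...
.....o...
...oo....
.........
.........
k=22  .........
..o>.....
..o.o....
...o.o...
.....o...
...oo....
.........
.........
k=23  .........
..oo.....
..ovo....
...o.o...
.....o...
...oo....
.........
.........
k=24  .........
..oo.....
..<oo....
...o.o...
.....o...
...oo....
.........
.........
k=25  .........
..oo.....
...oo....
..vo.o...
.....o...
...oo....
.........
.........
k=26  .........
..oo.....
...oo....
.<oo.o...
.....o...
...oo....
.........
.........
k=27  .........
..oo.....
.^.oo....
.ooo.o...
.....o...
...oo....
.........
.........
k=28  .........
..oo.....
.o>oo....
.ooo.o...
.....o...
...oo....
.........
.........
k=29  .........
..oo.....
.oooo....
.ovo.o...
.....o...
...oo....
.........
.........
k=30  .........
..oo.....
.oooo....
.o.>.o...
.....o...
...oo....
.........
.........
k=31  .........
..oo.....
.oo^o....
.o...o...
.....o...
...oo....
.........
.........
k=32  .........
..oo.....
.o<.o....
.o...o...
.....o...
...oo....
.........
.........
k=33  .........
..oo.....
.o..o....
.ov..o...
.....o...
...oo....
.........
.........
k=34  .........
..oo.....
.o..o....
.<o..o...
.....o...
...oo....
.........
.........

3,1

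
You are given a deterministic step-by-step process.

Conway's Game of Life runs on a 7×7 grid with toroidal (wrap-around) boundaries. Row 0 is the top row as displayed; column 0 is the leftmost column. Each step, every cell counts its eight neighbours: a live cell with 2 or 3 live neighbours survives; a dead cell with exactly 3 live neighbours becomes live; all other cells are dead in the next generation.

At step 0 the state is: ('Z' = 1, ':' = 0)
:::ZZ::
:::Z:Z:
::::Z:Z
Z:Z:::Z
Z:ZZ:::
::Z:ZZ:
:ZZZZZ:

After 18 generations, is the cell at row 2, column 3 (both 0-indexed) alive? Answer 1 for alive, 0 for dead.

t=0: :::ZZ::
:::Z:Z:
::::Z:Z
Z:Z:::Z
Z:ZZ:::
::Z:ZZ:
:ZZZZZ:
t=1: :::::::
:::Z:Z:
Z::ZZ:Z
Z:Z::ZZ
Z:Z:ZZ:
:::::ZZ
:Z:::::
t=2: :::::::
:::Z:ZZ
ZZZZ:::
::Z::::
Z::ZZ::
ZZ::ZZZ
:::::::
t=3: :::::::
ZZ:ZZ:Z
ZZ:ZZ:Z
Z:::Z::
Z:ZZZ::
ZZ:ZZZZ
Z::::ZZ
t=4: :Z::Z::
:Z:ZZ:Z
:::::::
:::::::
::Z::::
:::::::
:Z:::::
t=5: :Z:ZZZ:
Z:ZZZZ:
:::::::
:::::::
:::::::
:::::::
:::::::
t=6: :Z:::ZZ
:ZZ::ZZ
:::ZZ::
:::::::
:::::::
:::::::
::::Z::
t=7: :ZZ:Z:Z
:ZZZ::Z
::ZZZZ:
:::::::
:::::::
:::::::
:::::Z:
t=8: :Z::Z:Z
::::::Z
:Z::ZZ:
:::ZZ::
:::::::
:::::::
:::::Z:
t=9: Z:::::Z
::::Z:Z
:::ZZZ:
:::ZZZ:
:::::::
:::::::
:::::Z:
t=10: Z:::::Z
Z::ZZ:Z
::::::Z
:::Z:Z:
::::Z::
:::::::
::::::Z
t=11: :::::::
:::::::
Z::Z::Z
::::ZZ:
::::Z::
:::::::
Z:::::Z
t=12: :::::::
:::::::
::::ZZZ
:::ZZZZ
::::ZZ:
:::::::
:::::::
t=13: :::::::
:::::Z:
:::Z::Z
:::Z:::
:::Z::Z
:::::::
:::::::
t=14: :::::::
:::::::
::::Z::
::ZZZ::
:::::::
:::::::
:::::::
t=15: :::::::
:::::::
::::Z::
:::ZZ::
:::Z:::
:::::::
:::::::
t=16: :::::::
:::::::
:::ZZ::
:::ZZ::
:::ZZ::
:::::::
:::::::
t=17: :::::::
:::::::
:::ZZ::
::Z::Z:
:::ZZ::
:::::::
:::::::
t=18: :::::::
:::::::
:::ZZ::
::Z::Z:
:::ZZ::
:::::::
:::::::

1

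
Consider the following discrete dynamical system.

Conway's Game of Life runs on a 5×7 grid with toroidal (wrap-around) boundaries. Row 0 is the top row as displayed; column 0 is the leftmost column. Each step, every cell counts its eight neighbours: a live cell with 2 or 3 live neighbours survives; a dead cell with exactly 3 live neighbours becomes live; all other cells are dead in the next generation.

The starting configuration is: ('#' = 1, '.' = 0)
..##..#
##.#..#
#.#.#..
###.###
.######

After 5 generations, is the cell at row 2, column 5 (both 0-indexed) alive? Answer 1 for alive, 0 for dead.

step 0: ..##..#
##.#..#
#.#.#..
###.###
.######
step 1: .......
....###
....#..
.......
.......
step 2: .....#.
....##.
....#..
.......
.......
step 3: ....##.
....##.
....##.
.......
.......
step 4: ....##.
...#..#
....##.
.......
.......
step 5: ....##.
...#..#
....##.
.......
.......

1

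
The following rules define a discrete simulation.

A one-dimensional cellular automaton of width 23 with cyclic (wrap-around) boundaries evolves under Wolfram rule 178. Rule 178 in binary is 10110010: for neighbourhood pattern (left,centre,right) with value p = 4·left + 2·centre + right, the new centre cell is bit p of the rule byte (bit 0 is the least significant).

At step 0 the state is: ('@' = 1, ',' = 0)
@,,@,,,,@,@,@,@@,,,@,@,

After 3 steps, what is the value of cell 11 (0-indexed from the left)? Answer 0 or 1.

1

t=0: @,,@,,,,@,@,@,@@,,,@,@,
t=1: ,@@,@,,@,@,@,@,,@,@,@,@
t=2: @,,@,@@,@,@,@,@@,@,@,@,
t=3: ,@@,@,,@,@,@,@,,@,@,@,@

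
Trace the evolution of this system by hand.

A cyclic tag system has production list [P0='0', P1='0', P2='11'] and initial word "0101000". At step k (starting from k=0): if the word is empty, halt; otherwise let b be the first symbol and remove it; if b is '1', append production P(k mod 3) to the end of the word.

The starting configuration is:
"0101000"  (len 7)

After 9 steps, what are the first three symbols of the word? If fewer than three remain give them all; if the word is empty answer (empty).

(empty)

gen 0: "0101000"  (len 7)
gen 1: "101000"  (len 6)
gen 2: "010000"  (len 6)
gen 3: "10000"  (len 5)
gen 4: "00000"  (len 5)
gen 5: "0000"  (len 4)
gen 6: "000"  (len 3)
gen 7: "00"  (len 2)
gen 8: "0"  (len 1)
gen 9: (halted — word empty)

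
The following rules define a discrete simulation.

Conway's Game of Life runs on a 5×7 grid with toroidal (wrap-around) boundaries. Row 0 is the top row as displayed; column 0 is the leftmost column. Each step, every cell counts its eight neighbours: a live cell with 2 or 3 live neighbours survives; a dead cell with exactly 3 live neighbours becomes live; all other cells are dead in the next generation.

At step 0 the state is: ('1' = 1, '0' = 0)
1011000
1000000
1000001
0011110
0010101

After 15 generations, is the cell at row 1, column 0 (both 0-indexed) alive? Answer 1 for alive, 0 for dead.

0

k=0  1011000
1000000
1000001
0011110
0010101
k=1  1011001
1000000
1101111
1110100
0000001
k=2  1100001
0000000
0001110
0010100
0000011
k=3  1000011
1000111
0001110
0000001
0100011
k=4  0100000
1001000
1001000
1000001
0000000
k=5  0000000
1110000
1100000
1000001
1000000
k=6  1000000
1010000
0010000
0000001
1000001
k=7  1000000
0000000
0100000
1000001
1000001
k=8  1000001
0000000
1000000
0100001
0100000
k=9  1000000
1000001
1000000
0100000
0100001
k=10  0100000
1100001
1100001
0100000
0100000
k=11  0110000
0010001
0010001
0110000
1110000
k=12  0001000
1011000
1011000
0001000
1001000
k=13  0101100
0000100
0000100
0101100
0011100
k=14  0000010
0000110
0000110
0000010
0100010
k=15  0000011
0000001
0000001
0000011
0000111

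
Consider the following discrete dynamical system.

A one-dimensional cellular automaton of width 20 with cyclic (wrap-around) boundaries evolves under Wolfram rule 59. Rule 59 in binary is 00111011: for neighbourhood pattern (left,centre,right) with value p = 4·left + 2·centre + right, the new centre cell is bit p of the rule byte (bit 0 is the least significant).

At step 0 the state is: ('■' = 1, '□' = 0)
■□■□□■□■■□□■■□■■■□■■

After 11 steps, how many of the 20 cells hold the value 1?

13

0) ■□■□□■□■■□□■■□■■■□■■
1) □■□■■□■■□■■■□■■□□■■□
2) ■□■■□■■□■■□□■■□■■■□■
3) □■■□■■□■■□■■■□■■□□■■
4) ■■□■■□■■□■■□□■■□■■■□
5) ■□■■□■■□■■□■■■□■■□□■
6) □■■□■■□■■□■■□□■■□■■■
7) ■■□■■□■■□■■□■■■□■■□□
8) ■□■■□■■□■■□■■□□■■□■■
9) □■■□■■□■■□■■□■■■□■■□
10) ■■□■■□■■□■■□■■□□■■□■
11) □□■■□■■□■■□■■□■■■□■■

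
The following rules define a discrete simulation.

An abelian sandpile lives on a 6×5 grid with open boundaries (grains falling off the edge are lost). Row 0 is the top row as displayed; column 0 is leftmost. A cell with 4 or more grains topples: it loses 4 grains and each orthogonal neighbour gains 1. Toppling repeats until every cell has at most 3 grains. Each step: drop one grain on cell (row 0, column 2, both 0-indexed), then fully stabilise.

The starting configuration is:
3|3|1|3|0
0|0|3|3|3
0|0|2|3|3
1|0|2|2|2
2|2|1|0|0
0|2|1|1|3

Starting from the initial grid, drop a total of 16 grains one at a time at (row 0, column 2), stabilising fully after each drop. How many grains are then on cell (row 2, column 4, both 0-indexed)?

1

step 0: 3|3|1|3|0
0|0|3|3|3
0|0|2|3|3
1|0|2|2|2
2|2|1|0|0
0|2|1|1|3
step 1: 3|3|2|3|0
0|0|3|3|3
0|0|2|3|3
1|0|2|2|2
2|2|1|0|0
0|2|1|1|3
step 2: 3|3|3|3|0
0|0|3|3|3
0|0|2|3|3
1|0|2|2|2
2|2|1|0|0
0|2|1|1|3
step 3: 0|1|3|1|2
1|2|2|3|1
0|1|0|2|1
1|0|3|3|3
2|2|1|0|0
0|2|1|1|3
step 4: 0|2|0|2|2
1|2|3|3|1
0|1|0|2|1
1|0|3|3|3
2|2|1|0|0
0|2|1|1|3
step 5: 0|2|1|2|2
1|2|3|3|1
0|1|0|2|1
1|0|3|3|3
2|2|1|0|0
0|2|1|1|3
step 6: 0|2|2|2|2
1|2|3|3|1
0|1|0|2|1
1|0|3|3|3
2|2|1|0|0
0|2|1|1|3
step 7: 0|2|3|2|2
1|2|3|3|1
0|1|0|2|1
1|0|3|3|3
2|2|1|0|0
0|2|1|1|3
step 8: 0|3|2|0|3
1|3|1|1|2
0|1|1|3|1
1|0|3|3|3
2|2|1|0|0
0|2|1|1|3
step 9: 0|3|3|0|3
1|3|1|1|2
0|1|1|3|1
1|0|3|3|3
2|2|1|0|0
0|2|1|1|3
step 10: 1|1|1|1|3
2|0|3|1|2
0|2|1|3|1
1|0|3|3|3
2|2|1|0|0
0|2|1|1|3
step 11: 1|1|2|1|3
2|0|3|1|2
0|2|1|3|1
1|0|3|3|3
2|2|1|0|0
0|2|1|1|3
step 12: 1|1|3|1|3
2|0|3|1|2
0|2|1|3|1
1|0|3|3|3
2|2|1|0|0
0|2|1|1|3
step 13: 1|2|1|2|3
2|1|0|2|2
0|2|2|3|1
1|0|3|3|3
2|2|1|0|0
0|2|1|1|3
step 14: 1|2|2|2|3
2|1|0|2|2
0|2|2|3|1
1|0|3|3|3
2|2|1|0|0
0|2|1|1|3
step 15: 1|2|3|2|3
2|1|0|2|2
0|2|2|3|1
1|0|3|3|3
2|2|1|0|0
0|2|1|1|3
step 16: 1|3|0|3|3
2|1|1|2|2
0|2|2|3|1
1|0|3|3|3
2|2|1|0|0
0|2|1|1|3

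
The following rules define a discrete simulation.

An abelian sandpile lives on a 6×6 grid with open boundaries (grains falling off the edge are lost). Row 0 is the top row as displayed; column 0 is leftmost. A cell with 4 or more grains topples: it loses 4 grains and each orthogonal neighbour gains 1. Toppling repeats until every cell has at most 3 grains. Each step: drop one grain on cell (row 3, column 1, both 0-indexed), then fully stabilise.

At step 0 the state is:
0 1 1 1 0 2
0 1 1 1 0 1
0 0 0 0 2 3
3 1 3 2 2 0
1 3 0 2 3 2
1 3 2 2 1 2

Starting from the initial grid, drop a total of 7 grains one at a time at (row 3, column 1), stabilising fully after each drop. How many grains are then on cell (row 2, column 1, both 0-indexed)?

0) 0 1 1 1 0 2
0 1 1 1 0 1
0 0 0 0 2 3
3 1 3 2 2 0
1 3 0 2 3 2
1 3 2 2 1 2
1) 0 1 1 1 0 2
0 1 1 1 0 1
0 0 0 0 2 3
3 2 3 2 2 0
1 3 0 2 3 2
1 3 2 2 1 2
2) 0 1 1 1 0 2
0 1 1 1 0 1
0 0 0 0 2 3
3 3 3 2 2 0
1 3 0 2 3 2
1 3 2 2 1 2
3) 0 1 1 1 0 2
0 1 1 1 0 1
1 1 1 0 2 3
0 3 0 3 2 0
3 1 2 2 3 2
2 0 3 2 1 2
4) 0 1 1 1 0 2
0 1 1 1 0 1
1 2 1 0 2 3
1 0 1 3 2 0
3 2 2 2 3 2
2 0 3 2 1 2
5) 0 1 1 1 0 2
0 1 1 1 0 1
1 2 1 0 2 3
1 1 1 3 2 0
3 2 2 2 3 2
2 0 3 2 1 2
6) 0 1 1 1 0 2
0 1 1 1 0 1
1 2 1 0 2 3
1 2 1 3 2 0
3 2 2 2 3 2
2 0 3 2 1 2
7) 0 1 1 1 0 2
0 1 1 1 0 1
1 2 1 0 2 3
1 3 1 3 2 0
3 2 2 2 3 2
2 0 3 2 1 2

2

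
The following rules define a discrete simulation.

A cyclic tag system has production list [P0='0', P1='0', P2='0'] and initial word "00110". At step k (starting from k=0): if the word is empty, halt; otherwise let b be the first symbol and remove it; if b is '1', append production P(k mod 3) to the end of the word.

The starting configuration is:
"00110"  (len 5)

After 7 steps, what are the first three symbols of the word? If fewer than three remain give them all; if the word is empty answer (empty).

step 0: "00110"  (len 5)
step 1: "0110"  (len 4)
step 2: "110"  (len 3)
step 3: "100"  (len 3)
step 4: "000"  (len 3)
step 5: "00"  (len 2)
step 6: "0"  (len 1)
step 7: (halted — word empty)

(empty)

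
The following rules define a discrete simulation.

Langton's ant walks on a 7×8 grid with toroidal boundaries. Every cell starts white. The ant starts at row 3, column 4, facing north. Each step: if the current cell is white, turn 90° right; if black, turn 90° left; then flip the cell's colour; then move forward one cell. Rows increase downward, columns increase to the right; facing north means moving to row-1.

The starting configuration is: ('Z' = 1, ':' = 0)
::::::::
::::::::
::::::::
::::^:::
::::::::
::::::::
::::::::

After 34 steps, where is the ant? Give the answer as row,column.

6,3

k=0  ::::::::
::::::::
::::::::
::::^:::
::::::::
::::::::
::::::::
k=1  ::::::::
::::::::
::::::::
::::Z>::
::::::::
::::::::
::::::::
k=2  ::::::::
::::::::
::::::::
::::ZZ::
:::::v::
::::::::
::::::::
k=3  ::::::::
::::::::
::::::::
::::ZZ::
::::<Z::
::::::::
::::::::
k=4  ::::::::
::::::::
::::::::
::::^Z::
::::ZZ::
::::::::
::::::::
k=5  ::::::::
::::::::
::::::::
:::<:Z::
::::ZZ::
::::::::
::::::::
k=6  ::::::::
::::::::
:::^::::
:::Z:Z::
::::ZZ::
::::::::
::::::::
k=7  ::::::::
::::::::
:::Z>:::
:::Z:Z::
::::ZZ::
::::::::
::::::::
k=8  ::::::::
::::::::
:::ZZ:::
:::ZvZ::
::::ZZ::
::::::::
::::::::
k=9  ::::::::
::::::::
:::ZZ:::
:::<ZZ::
::::ZZ::
::::::::
::::::::
k=10  ::::::::
::::::::
:::ZZ:::
::::ZZ::
:::vZZ::
::::::::
::::::::
k=11  ::::::::
::::::::
:::ZZ:::
::::ZZ::
::<ZZZ::
::::::::
::::::::
k=12  ::::::::
::::::::
:::ZZ:::
::^:ZZ::
::ZZZZ::
::::::::
::::::::
k=13  ::::::::
::::::::
:::ZZ:::
::Z>ZZ::
::ZZZZ::
::::::::
::::::::
k=14  ::::::::
::::::::
:::ZZ:::
::ZZZZ::
::ZvZZ::
::::::::
::::::::
k=15  ::::::::
::::::::
:::ZZ:::
::ZZZZ::
::Z:>Z::
::::::::
::::::::
k=16  ::::::::
::::::::
:::ZZ:::
::ZZ^Z::
::Z::Z::
::::::::
::::::::
k=17  ::::::::
::::::::
:::ZZ:::
::Z<:Z::
::Z::Z::
::::::::
::::::::
k=18  ::::::::
::::::::
:::ZZ:::
::Z::Z::
::Zv:Z::
::::::::
::::::::
k=19  ::::::::
::::::::
:::ZZ:::
::Z::Z::
::<Z:Z::
::::::::
::::::::
k=20  ::::::::
::::::::
:::ZZ:::
::Z::Z::
:::Z:Z::
::v:::::
::::::::
k=21  ::::::::
::::::::
:::ZZ:::
::Z::Z::
:::Z:Z::
:<Z:::::
::::::::
k=22  ::::::::
::::::::
:::ZZ:::
::Z::Z::
:^:Z:Z::
:ZZ:::::
::::::::
k=23  ::::::::
::::::::
:::ZZ:::
::Z::Z::
:Z>Z:Z::
:ZZ:::::
::::::::
k=24  ::::::::
::::::::
:::ZZ:::
::Z::Z::
:ZZZ:Z::
:Zv:::::
::::::::
k=25  ::::::::
::::::::
:::ZZ:::
::Z::Z::
:ZZZ:Z::
:Z:>::::
::::::::
k=26  ::::::::
::::::::
:::ZZ:::
::Z::Z::
:ZZZ:Z::
:Z:Z::::
:::v::::
k=27  ::::::::
::::::::
:::ZZ:::
::Z::Z::
:ZZZ:Z::
:Z:Z::::
::<Z::::
k=28  ::::::::
::::::::
:::ZZ:::
::Z::Z::
:ZZZ:Z::
:Z^Z::::
::ZZ::::
k=29  ::::::::
::::::::
:::ZZ:::
::Z::Z::
:ZZZ:Z::
:ZZ>::::
::ZZ::::
k=30  ::::::::
::::::::
:::ZZ:::
::Z::Z::
:ZZ^:Z::
:ZZ:::::
::ZZ::::
k=31  ::::::::
::::::::
:::ZZ:::
::Z::Z::
:Z<::Z::
:ZZ:::::
::ZZ::::
k=32  ::::::::
::::::::
:::ZZ:::
::Z::Z::
:Z:::Z::
:Zv:::::
::ZZ::::
k=33  ::::::::
::::::::
:::ZZ:::
::Z::Z::
:Z:::Z::
:Z:>::::
::ZZ::::
k=34  ::::::::
::::::::
:::ZZ:::
::Z::Z::
:Z:::Z::
:Z:Z::::
::Zv::::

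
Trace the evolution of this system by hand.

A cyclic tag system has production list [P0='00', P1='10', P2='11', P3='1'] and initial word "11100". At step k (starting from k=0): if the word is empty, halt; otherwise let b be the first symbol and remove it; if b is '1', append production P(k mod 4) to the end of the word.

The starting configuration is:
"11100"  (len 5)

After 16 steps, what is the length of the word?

6

step 0: "11100"  (len 5)
step 1: "110000"  (len 6)
step 2: "1000010"  (len 7)
step 3: "00001011"  (len 8)
step 4: "0001011"  (len 7)
step 5: "001011"  (len 6)
step 6: "01011"  (len 5)
step 7: "1011"  (len 4)
step 8: "0111"  (len 4)
step 9: "111"  (len 3)
step 10: "1110"  (len 4)
step 11: "11011"  (len 5)
step 12: "10111"  (len 5)
step 13: "011100"  (len 6)
step 14: "11100"  (len 5)
step 15: "110011"  (len 6)
step 16: "100111"  (len 6)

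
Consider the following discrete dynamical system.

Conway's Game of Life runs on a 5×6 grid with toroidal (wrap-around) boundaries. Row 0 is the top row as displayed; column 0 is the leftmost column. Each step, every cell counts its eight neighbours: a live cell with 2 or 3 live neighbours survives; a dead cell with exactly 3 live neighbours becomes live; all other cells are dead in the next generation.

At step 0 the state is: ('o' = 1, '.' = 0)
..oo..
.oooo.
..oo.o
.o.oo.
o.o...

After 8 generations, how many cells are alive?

2

0) ..oo..
.oooo.
..oo.o
.o.oo.
o.o...
1) ....o.
.o....
o....o
oo..oo
....o.
2) ......
o....o
....o.
.o..o.
o..oo.
3) o...o.
.....o
o...o.
....o.
...ooo
4) o..o..
o...o.
....o.
......
...o..
5) ...ooo
...oo.
.....o
......
......
6) ...o.o
...o..
....o.
......
....o.
7) ...o..
...o..
......
......
....o.
8) ...oo.
......
......
......
......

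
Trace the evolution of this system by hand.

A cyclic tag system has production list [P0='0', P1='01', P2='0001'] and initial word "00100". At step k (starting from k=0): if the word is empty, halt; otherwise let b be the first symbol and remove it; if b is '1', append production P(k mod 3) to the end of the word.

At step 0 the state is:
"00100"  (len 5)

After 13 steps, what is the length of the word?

1

k=0  "00100"  (len 5)
k=1  "0100"  (len 4)
k=2  "100"  (len 3)
k=3  "000001"  (len 6)
k=4  "00001"  (len 5)
k=5  "0001"  (len 4)
k=6  "001"  (len 3)
k=7  "01"  (len 2)
k=8  "1"  (len 1)
k=9  "0001"  (len 4)
k=10  "001"  (len 3)
k=11  "01"  (len 2)
k=12  "1"  (len 1)
k=13  "0"  (len 1)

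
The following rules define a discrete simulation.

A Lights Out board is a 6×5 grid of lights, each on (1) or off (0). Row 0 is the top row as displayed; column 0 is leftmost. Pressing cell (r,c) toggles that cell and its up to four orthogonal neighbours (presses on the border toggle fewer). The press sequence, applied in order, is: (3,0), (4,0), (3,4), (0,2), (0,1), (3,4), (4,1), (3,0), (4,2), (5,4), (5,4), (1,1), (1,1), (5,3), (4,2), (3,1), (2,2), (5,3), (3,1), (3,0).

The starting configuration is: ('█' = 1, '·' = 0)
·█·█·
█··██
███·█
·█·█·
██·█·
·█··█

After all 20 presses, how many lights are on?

16

k=0  ·█·█·
█··██
███·█
·█·█·
██·█·
·█··█
k=1  ·█·█·
█··██
·██·█
█··█·
·█·█·
·█··█
k=2  ·█·█·
█··██
·██·█
···█·
█··█·
██··█
k=3  ·█·█·
█··██
·██··
····█
█··██
██··█
k=4  ··█··
█·███
·██··
····█
█··██
██··█
k=5  ██···
█████
·██··
····█
█··██
██··█
k=6  ██···
█████
·██·█
···█·
█··█·
██··█
k=7  ██···
█████
·██·█
·█·█·
·███·
█···█
k=8  ██···
█████
███·█
█··█·
████·
█···█
k=9  ██···
█████
███·█
█·██·
█····
█·█·█
k=10  ██···
█████
███·█
█·██·
█···█
█·██·
k=11  ██···
█████
███·█
█·██·
█····
█·█·█
k=12  █····
···██
█·█·█
█·██·
█····
█·█·█
k=13  ██···
█████
███·█
█·██·
█····
█·█·█
k=14  ██···
█████
███·█
█·██·
█··█·
█··█·
k=15  ██···
█████
███·█
█··█·
███··
█·██·
k=16  ██···
█████
█·█·█
·███·
█·█··
█·██·
k=17  ██···
██·██
██·██
·█·█·
█·█··
█·██·
k=18  ██···
██·██
██·██
·█·█·
█·██·
█···█
k=19  ██···
██·██
█··██
█·██·
████·
█···█
k=20  ██···
██·██
···██
·███·
·███·
█···█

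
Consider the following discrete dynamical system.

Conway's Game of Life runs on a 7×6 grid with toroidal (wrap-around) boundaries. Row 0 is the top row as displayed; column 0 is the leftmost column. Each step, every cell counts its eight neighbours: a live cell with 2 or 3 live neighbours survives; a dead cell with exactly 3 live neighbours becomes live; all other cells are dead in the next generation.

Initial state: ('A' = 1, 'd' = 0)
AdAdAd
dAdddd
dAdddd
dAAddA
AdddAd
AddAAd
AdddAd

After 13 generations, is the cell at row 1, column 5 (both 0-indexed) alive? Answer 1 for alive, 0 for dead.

0

t=0: AdAdAd
dAdddd
dAdddd
dAAddA
AdddAd
AddAAd
AdddAd
t=1: AddAdd
AAAddd
dAdddd
dAAddA
AdAdAd
AAdAAd
AdddAd
t=2: AdAAdd
AdAddd
dddddd
ddAAdA
ddddAd
AdAdAd
AdAdAd
t=3: AdAddd
ddAAdd
dAAAdd
dddAAd
dAAdAd
ddddAd
AdAdAd
t=4: ddAddA
dddddd
dAdddd
ddddAd
ddAdAA
ddAdAd
dddddd
t=5: dddddd
dddddd
dddddd
dddAAA
ddddAA
ddddAA
dddAdd
t=6: dddddd
dddddd
ddddAd
dddAdA
Addddd
dddAdA
ddddAd
t=7: dddddd
dddddd
ddddAd
ddddAA
AddddA
ddddAA
ddddAd
t=8: dddddd
dddddd
ddddAA
AdddAd
Addddd
AdddAd
ddddAA
t=9: dddddd
dddddd
ddddAA
AdddAd
AAdddd
AdddAd
ddddAA
t=10: dddddd
dddddd
ddddAA
AAddAd
AAdddd
AAddAd
ddddAA
t=11: dddddd
dddddd
AdddAA
dAddAd
ddAddd
dAddAd
AdddAA
t=12: dddddA
dddddA
AdddAA
AAdAAd
dAAAdd
AAdAAd
AdddAA
t=13: dddddd
dddddd
dAdAdd
dddddd
dddddd
dddddd
dAdAdd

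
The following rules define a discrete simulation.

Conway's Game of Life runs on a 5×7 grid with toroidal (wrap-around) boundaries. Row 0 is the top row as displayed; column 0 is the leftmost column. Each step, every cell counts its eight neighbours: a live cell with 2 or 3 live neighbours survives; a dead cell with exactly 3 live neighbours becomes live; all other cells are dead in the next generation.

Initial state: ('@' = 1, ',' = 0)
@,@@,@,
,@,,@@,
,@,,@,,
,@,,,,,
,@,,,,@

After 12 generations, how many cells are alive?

9

step 0: @,@@,@,
,@,,@@,
,@,,@,,
,@,,,,,
,@,,,,@
step 1: @,@@,@,
@@,,,@@
@@@,@@,
,@@,,,,
,@,,,,@
step 2: ,,@,@@,
,,,,,,,
,,,@@@,
,,,@,@@
,,,@,,@
step 3: ,,,@@@,
,,,,,,,
,,,@,@@
,,@@,,@
,,@@,,@
step 4: ,,@@@@,
,,,@,,@
,,@@@@@
@,,,,,@
,,,,,,@
step 5: ,,@@@@@
,,,,,,@
,,@@@,,
@,,@@,,
@,,@@,@
step 6: ,,@,,,,
,,,,,,@
,,@,@@,
@@,,,,@
@@,,,,,
step 7: @@,,,,,
,,,@,@,
,@,,,@,
,,@,,@@
,,@,,,@
step 8: @@@,,,@
@@@,@,@
,,@,,@,
@@@,,@@
,,@,,@@
step 9: ,,,,,,,
,,,,,,,
,,,,@,,
@,@@@,,
,,,@,,,
step 10: ,,,,,,,
,,,,,,,
,,,,@,,
,,@,@,,
,,@@@,,
step 11: ,,,@,,,
,,,,,,,
,,,@,,,
,,@,@@,
,,@,@,,
step 12: ,,,@,,,
,,,,,,,
,,,@@,,
,,@,@@,
,,@,@@,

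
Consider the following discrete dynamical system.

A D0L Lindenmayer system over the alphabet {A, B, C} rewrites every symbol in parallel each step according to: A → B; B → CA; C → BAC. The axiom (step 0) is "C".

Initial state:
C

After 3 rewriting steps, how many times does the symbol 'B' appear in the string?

4

step 0: C
step 1: BAC
step 2: CABBAC
step 3: BACBCACABBAC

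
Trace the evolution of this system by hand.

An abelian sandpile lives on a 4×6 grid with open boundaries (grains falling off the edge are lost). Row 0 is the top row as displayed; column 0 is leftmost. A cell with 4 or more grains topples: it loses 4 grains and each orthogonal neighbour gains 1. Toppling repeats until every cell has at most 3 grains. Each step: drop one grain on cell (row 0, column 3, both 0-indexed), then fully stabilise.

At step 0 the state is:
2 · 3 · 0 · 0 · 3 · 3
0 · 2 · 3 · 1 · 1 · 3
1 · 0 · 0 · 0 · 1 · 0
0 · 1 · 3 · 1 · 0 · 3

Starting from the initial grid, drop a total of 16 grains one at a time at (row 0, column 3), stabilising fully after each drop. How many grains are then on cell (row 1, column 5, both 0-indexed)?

gen 0: 2 · 3 · 0 · 0 · 3 · 3
0 · 2 · 3 · 1 · 1 · 3
1 · 0 · 0 · 0 · 1 · 0
0 · 1 · 3 · 1 · 0 · 3
gen 1: 2 · 3 · 0 · 1 · 3 · 3
0 · 2 · 3 · 1 · 1 · 3
1 · 0 · 0 · 0 · 1 · 0
0 · 1 · 3 · 1 · 0 · 3
gen 2: 2 · 3 · 0 · 2 · 3 · 3
0 · 2 · 3 · 1 · 1 · 3
1 · 0 · 0 · 0 · 1 · 0
0 · 1 · 3 · 1 · 0 · 3
gen 3: 2 · 3 · 0 · 3 · 3 · 3
0 · 2 · 3 · 1 · 1 · 3
1 · 0 · 0 · 0 · 1 · 0
0 · 1 · 3 · 1 · 0 · 3
gen 4: 2 · 3 · 1 · 1 · 1 · 1
0 · 2 · 3 · 2 · 3 · 0
1 · 0 · 0 · 0 · 1 · 1
0 · 1 · 3 · 1 · 0 · 3
gen 5: 2 · 3 · 1 · 2 · 1 · 1
0 · 2 · 3 · 2 · 3 · 0
1 · 0 · 0 · 0 · 1 · 1
0 · 1 · 3 · 1 · 0 · 3
gen 6: 2 · 3 · 1 · 3 · 1 · 1
0 · 2 · 3 · 2 · 3 · 0
1 · 0 · 0 · 0 · 1 · 1
0 · 1 · 3 · 1 · 0 · 3
gen 7: 2 · 3 · 2 · 0 · 2 · 1
0 · 2 · 3 · 3 · 3 · 0
1 · 0 · 0 · 0 · 1 · 1
0 · 1 · 3 · 1 · 0 · 3
gen 8: 2 · 3 · 2 · 1 · 2 · 1
0 · 2 · 3 · 3 · 3 · 0
1 · 0 · 0 · 0 · 1 · 1
0 · 1 · 3 · 1 · 0 · 3
gen 9: 2 · 3 · 2 · 2 · 2 · 1
0 · 2 · 3 · 3 · 3 · 0
1 · 0 · 0 · 0 · 1 · 1
0 · 1 · 3 · 1 · 0 · 3
gen 10: 2 · 3 · 2 · 3 · 2 · 1
0 · 2 · 3 · 3 · 3 · 0
1 · 0 · 0 · 0 · 1 · 1
0 · 1 · 3 · 1 · 0 · 3
gen 11: 3 · 1 · 1 · 3 · 0 · 2
1 · 0 · 2 · 2 · 1 · 1
1 · 1 · 1 · 1 · 2 · 1
0 · 1 · 3 · 1 · 0 · 3
gen 12: 3 · 1 · 2 · 0 · 1 · 2
1 · 0 · 2 · 3 · 1 · 1
1 · 1 · 1 · 1 · 2 · 1
0 · 1 · 3 · 1 · 0 · 3
gen 13: 3 · 1 · 2 · 1 · 1 · 2
1 · 0 · 2 · 3 · 1 · 1
1 · 1 · 1 · 1 · 2 · 1
0 · 1 · 3 · 1 · 0 · 3
gen 14: 3 · 1 · 2 · 2 · 1 · 2
1 · 0 · 2 · 3 · 1 · 1
1 · 1 · 1 · 1 · 2 · 1
0 · 1 · 3 · 1 · 0 · 3
gen 15: 3 · 1 · 2 · 3 · 1 · 2
1 · 0 · 2 · 3 · 1 · 1
1 · 1 · 1 · 1 · 2 · 1
0 · 1 · 3 · 1 · 0 · 3
gen 16: 3 · 1 · 3 · 1 · 2 · 2
1 · 0 · 3 · 0 · 2 · 1
1 · 1 · 1 · 2 · 2 · 1
0 · 1 · 3 · 1 · 0 · 3

1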